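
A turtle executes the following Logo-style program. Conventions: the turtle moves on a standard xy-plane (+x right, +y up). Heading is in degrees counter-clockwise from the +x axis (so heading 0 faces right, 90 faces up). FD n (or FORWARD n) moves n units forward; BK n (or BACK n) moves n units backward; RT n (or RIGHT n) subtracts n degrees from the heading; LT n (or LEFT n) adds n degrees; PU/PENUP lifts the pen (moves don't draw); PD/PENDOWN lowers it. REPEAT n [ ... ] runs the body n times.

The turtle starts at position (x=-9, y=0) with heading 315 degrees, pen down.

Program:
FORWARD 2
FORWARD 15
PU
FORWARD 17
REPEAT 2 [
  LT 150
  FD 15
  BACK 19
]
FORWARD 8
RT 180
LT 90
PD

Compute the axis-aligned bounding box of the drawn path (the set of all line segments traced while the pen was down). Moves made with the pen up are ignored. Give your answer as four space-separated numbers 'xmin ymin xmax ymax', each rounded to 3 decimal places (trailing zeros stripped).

Executing turtle program step by step:
Start: pos=(-9,0), heading=315, pen down
FD 2: (-9,0) -> (-7.586,-1.414) [heading=315, draw]
FD 15: (-7.586,-1.414) -> (3.021,-12.021) [heading=315, draw]
PU: pen up
FD 17: (3.021,-12.021) -> (15.042,-24.042) [heading=315, move]
REPEAT 2 [
  -- iteration 1/2 --
  LT 150: heading 315 -> 105
  FD 15: (15.042,-24.042) -> (11.159,-9.553) [heading=105, move]
  BK 19: (11.159,-9.553) -> (16.077,-27.905) [heading=105, move]
  -- iteration 2/2 --
  LT 150: heading 105 -> 255
  FD 15: (16.077,-27.905) -> (12.195,-42.394) [heading=255, move]
  BK 19: (12.195,-42.394) -> (17.112,-24.042) [heading=255, move]
]
FD 8: (17.112,-24.042) -> (15.042,-31.769) [heading=255, move]
RT 180: heading 255 -> 75
LT 90: heading 75 -> 165
PD: pen down
Final: pos=(15.042,-31.769), heading=165, 2 segment(s) drawn

Segment endpoints: x in {-9, -7.586, 3.021}, y in {-12.021, -1.414, 0}
xmin=-9, ymin=-12.021, xmax=3.021, ymax=0

Answer: -9 -12.021 3.021 0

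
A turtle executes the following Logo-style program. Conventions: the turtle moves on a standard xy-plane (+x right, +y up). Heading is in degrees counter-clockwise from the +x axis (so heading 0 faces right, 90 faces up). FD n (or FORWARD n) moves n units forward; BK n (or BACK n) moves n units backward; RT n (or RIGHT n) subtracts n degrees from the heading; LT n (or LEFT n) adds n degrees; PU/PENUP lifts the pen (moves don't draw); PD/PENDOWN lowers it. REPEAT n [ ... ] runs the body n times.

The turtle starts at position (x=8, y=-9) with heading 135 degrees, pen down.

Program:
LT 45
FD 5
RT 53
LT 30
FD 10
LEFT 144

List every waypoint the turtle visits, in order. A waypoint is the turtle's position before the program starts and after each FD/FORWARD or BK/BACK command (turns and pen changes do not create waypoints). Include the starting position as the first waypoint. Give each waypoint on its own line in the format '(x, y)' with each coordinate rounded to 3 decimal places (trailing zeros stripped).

Answer: (8, -9)
(3, -9)
(-6.205, -5.093)

Derivation:
Executing turtle program step by step:
Start: pos=(8,-9), heading=135, pen down
LT 45: heading 135 -> 180
FD 5: (8,-9) -> (3,-9) [heading=180, draw]
RT 53: heading 180 -> 127
LT 30: heading 127 -> 157
FD 10: (3,-9) -> (-6.205,-5.093) [heading=157, draw]
LT 144: heading 157 -> 301
Final: pos=(-6.205,-5.093), heading=301, 2 segment(s) drawn
Waypoints (3 total):
(8, -9)
(3, -9)
(-6.205, -5.093)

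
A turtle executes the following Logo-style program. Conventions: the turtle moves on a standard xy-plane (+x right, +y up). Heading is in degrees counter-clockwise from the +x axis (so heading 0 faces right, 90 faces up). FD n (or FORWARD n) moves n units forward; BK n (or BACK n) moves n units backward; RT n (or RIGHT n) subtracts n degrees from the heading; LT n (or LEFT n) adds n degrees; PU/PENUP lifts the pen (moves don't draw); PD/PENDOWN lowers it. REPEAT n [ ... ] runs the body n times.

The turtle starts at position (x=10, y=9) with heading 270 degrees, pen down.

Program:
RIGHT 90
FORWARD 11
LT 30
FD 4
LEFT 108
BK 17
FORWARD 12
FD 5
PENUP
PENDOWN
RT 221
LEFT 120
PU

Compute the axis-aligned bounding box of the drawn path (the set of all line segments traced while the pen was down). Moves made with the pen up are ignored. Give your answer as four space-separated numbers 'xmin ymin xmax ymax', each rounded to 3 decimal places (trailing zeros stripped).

Answer: -17.098 7 10 18.375

Derivation:
Executing turtle program step by step:
Start: pos=(10,9), heading=270, pen down
RT 90: heading 270 -> 180
FD 11: (10,9) -> (-1,9) [heading=180, draw]
LT 30: heading 180 -> 210
FD 4: (-1,9) -> (-4.464,7) [heading=210, draw]
LT 108: heading 210 -> 318
BK 17: (-4.464,7) -> (-17.098,18.375) [heading=318, draw]
FD 12: (-17.098,18.375) -> (-8.18,10.346) [heading=318, draw]
FD 5: (-8.18,10.346) -> (-4.464,7) [heading=318, draw]
PU: pen up
PD: pen down
RT 221: heading 318 -> 97
LT 120: heading 97 -> 217
PU: pen up
Final: pos=(-4.464,7), heading=217, 5 segment(s) drawn

Segment endpoints: x in {-17.098, -8.18, -4.464, -4.464, -1, 10}, y in {7, 7, 9, 9, 10.346, 18.375}
xmin=-17.098, ymin=7, xmax=10, ymax=18.375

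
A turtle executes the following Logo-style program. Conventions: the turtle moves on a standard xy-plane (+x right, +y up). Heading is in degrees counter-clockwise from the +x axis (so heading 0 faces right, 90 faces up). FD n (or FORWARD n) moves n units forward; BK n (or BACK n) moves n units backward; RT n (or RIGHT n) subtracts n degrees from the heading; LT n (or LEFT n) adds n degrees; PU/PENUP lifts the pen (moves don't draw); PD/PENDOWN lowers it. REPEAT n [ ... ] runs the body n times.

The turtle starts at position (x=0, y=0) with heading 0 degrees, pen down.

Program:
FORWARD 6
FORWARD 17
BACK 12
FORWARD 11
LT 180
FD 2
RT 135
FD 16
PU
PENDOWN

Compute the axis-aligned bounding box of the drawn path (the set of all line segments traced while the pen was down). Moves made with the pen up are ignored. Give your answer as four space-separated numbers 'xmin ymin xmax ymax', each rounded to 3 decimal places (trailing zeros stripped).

Answer: 0 0 31.314 11.314

Derivation:
Executing turtle program step by step:
Start: pos=(0,0), heading=0, pen down
FD 6: (0,0) -> (6,0) [heading=0, draw]
FD 17: (6,0) -> (23,0) [heading=0, draw]
BK 12: (23,0) -> (11,0) [heading=0, draw]
FD 11: (11,0) -> (22,0) [heading=0, draw]
LT 180: heading 0 -> 180
FD 2: (22,0) -> (20,0) [heading=180, draw]
RT 135: heading 180 -> 45
FD 16: (20,0) -> (31.314,11.314) [heading=45, draw]
PU: pen up
PD: pen down
Final: pos=(31.314,11.314), heading=45, 6 segment(s) drawn

Segment endpoints: x in {0, 6, 11, 20, 22, 23, 31.314}, y in {0, 0, 11.314}
xmin=0, ymin=0, xmax=31.314, ymax=11.314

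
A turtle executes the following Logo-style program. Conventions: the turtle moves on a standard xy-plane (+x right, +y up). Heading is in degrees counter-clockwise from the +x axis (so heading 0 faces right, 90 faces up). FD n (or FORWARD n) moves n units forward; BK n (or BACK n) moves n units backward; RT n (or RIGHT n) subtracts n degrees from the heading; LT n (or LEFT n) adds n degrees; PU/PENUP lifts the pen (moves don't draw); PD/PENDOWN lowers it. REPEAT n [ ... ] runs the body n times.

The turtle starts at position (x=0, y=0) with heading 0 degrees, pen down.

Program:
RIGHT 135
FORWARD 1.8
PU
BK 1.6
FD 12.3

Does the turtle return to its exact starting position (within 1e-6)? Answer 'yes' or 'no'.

Executing turtle program step by step:
Start: pos=(0,0), heading=0, pen down
RT 135: heading 0 -> 225
FD 1.8: (0,0) -> (-1.273,-1.273) [heading=225, draw]
PU: pen up
BK 1.6: (-1.273,-1.273) -> (-0.141,-0.141) [heading=225, move]
FD 12.3: (-0.141,-0.141) -> (-8.839,-8.839) [heading=225, move]
Final: pos=(-8.839,-8.839), heading=225, 1 segment(s) drawn

Start position: (0, 0)
Final position: (-8.839, -8.839)
Distance = 12.5; >= 1e-6 -> NOT closed

Answer: no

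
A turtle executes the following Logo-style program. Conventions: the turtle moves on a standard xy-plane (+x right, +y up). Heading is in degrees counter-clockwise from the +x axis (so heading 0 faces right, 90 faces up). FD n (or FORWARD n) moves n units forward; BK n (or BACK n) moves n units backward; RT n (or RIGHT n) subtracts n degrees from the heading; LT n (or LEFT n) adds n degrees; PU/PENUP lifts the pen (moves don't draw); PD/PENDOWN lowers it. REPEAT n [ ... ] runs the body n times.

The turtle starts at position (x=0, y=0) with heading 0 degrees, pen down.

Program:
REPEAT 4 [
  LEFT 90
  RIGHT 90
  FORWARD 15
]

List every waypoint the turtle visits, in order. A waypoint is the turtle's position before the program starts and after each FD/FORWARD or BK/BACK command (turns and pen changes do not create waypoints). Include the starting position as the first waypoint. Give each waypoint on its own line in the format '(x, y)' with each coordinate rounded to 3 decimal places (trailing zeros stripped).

Executing turtle program step by step:
Start: pos=(0,0), heading=0, pen down
REPEAT 4 [
  -- iteration 1/4 --
  LT 90: heading 0 -> 90
  RT 90: heading 90 -> 0
  FD 15: (0,0) -> (15,0) [heading=0, draw]
  -- iteration 2/4 --
  LT 90: heading 0 -> 90
  RT 90: heading 90 -> 0
  FD 15: (15,0) -> (30,0) [heading=0, draw]
  -- iteration 3/4 --
  LT 90: heading 0 -> 90
  RT 90: heading 90 -> 0
  FD 15: (30,0) -> (45,0) [heading=0, draw]
  -- iteration 4/4 --
  LT 90: heading 0 -> 90
  RT 90: heading 90 -> 0
  FD 15: (45,0) -> (60,0) [heading=0, draw]
]
Final: pos=(60,0), heading=0, 4 segment(s) drawn
Waypoints (5 total):
(0, 0)
(15, 0)
(30, 0)
(45, 0)
(60, 0)

Answer: (0, 0)
(15, 0)
(30, 0)
(45, 0)
(60, 0)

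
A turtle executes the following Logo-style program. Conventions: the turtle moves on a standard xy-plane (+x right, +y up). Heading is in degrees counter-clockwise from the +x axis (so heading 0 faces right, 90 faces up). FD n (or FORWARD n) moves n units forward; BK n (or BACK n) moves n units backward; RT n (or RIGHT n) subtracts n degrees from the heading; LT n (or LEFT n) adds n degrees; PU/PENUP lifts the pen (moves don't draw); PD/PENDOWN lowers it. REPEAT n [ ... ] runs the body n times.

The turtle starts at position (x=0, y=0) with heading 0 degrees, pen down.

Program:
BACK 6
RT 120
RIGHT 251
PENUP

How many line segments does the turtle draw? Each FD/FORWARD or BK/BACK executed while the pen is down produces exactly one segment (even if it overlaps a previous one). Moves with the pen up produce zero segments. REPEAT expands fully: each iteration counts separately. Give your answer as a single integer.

Executing turtle program step by step:
Start: pos=(0,0), heading=0, pen down
BK 6: (0,0) -> (-6,0) [heading=0, draw]
RT 120: heading 0 -> 240
RT 251: heading 240 -> 349
PU: pen up
Final: pos=(-6,0), heading=349, 1 segment(s) drawn
Segments drawn: 1

Answer: 1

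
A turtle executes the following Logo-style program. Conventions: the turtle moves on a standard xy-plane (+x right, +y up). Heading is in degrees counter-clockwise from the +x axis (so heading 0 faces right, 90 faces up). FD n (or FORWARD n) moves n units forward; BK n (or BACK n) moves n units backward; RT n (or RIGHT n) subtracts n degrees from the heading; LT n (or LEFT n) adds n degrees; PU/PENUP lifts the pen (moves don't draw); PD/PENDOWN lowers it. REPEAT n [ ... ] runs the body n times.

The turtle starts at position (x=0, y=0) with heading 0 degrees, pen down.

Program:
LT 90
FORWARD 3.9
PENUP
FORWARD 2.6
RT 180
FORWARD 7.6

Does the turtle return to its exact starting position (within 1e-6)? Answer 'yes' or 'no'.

Executing turtle program step by step:
Start: pos=(0,0), heading=0, pen down
LT 90: heading 0 -> 90
FD 3.9: (0,0) -> (0,3.9) [heading=90, draw]
PU: pen up
FD 2.6: (0,3.9) -> (0,6.5) [heading=90, move]
RT 180: heading 90 -> 270
FD 7.6: (0,6.5) -> (0,-1.1) [heading=270, move]
Final: pos=(0,-1.1), heading=270, 1 segment(s) drawn

Start position: (0, 0)
Final position: (0, -1.1)
Distance = 1.1; >= 1e-6 -> NOT closed

Answer: no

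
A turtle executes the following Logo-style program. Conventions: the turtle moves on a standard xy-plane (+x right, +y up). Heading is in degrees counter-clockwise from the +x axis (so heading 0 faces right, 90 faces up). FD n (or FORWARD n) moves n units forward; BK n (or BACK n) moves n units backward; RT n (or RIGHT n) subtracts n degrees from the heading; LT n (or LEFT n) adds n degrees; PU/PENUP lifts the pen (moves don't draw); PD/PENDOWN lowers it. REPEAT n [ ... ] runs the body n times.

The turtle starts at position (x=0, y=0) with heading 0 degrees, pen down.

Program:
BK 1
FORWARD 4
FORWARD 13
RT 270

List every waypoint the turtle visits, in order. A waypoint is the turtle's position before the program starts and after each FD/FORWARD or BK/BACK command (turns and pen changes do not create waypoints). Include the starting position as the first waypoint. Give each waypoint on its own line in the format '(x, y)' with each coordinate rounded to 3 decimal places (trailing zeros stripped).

Answer: (0, 0)
(-1, 0)
(3, 0)
(16, 0)

Derivation:
Executing turtle program step by step:
Start: pos=(0,0), heading=0, pen down
BK 1: (0,0) -> (-1,0) [heading=0, draw]
FD 4: (-1,0) -> (3,0) [heading=0, draw]
FD 13: (3,0) -> (16,0) [heading=0, draw]
RT 270: heading 0 -> 90
Final: pos=(16,0), heading=90, 3 segment(s) drawn
Waypoints (4 total):
(0, 0)
(-1, 0)
(3, 0)
(16, 0)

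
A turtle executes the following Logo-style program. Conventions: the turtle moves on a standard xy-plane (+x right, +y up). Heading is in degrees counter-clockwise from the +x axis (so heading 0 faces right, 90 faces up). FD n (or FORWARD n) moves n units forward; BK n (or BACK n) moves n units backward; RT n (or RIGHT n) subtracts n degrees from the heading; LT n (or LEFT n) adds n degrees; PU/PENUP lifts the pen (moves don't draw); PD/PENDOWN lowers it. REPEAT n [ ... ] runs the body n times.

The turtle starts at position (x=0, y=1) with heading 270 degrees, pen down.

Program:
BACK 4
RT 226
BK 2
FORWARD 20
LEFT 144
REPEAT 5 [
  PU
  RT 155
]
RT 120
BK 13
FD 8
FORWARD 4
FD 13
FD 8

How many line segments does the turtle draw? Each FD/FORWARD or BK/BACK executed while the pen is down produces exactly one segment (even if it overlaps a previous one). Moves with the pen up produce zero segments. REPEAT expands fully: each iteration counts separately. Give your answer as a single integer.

Executing turtle program step by step:
Start: pos=(0,1), heading=270, pen down
BK 4: (0,1) -> (0,5) [heading=270, draw]
RT 226: heading 270 -> 44
BK 2: (0,5) -> (-1.439,3.611) [heading=44, draw]
FD 20: (-1.439,3.611) -> (12.948,17.504) [heading=44, draw]
LT 144: heading 44 -> 188
REPEAT 5 [
  -- iteration 1/5 --
  PU: pen up
  RT 155: heading 188 -> 33
  -- iteration 2/5 --
  PU: pen up
  RT 155: heading 33 -> 238
  -- iteration 3/5 --
  PU: pen up
  RT 155: heading 238 -> 83
  -- iteration 4/5 --
  PU: pen up
  RT 155: heading 83 -> 288
  -- iteration 5/5 --
  PU: pen up
  RT 155: heading 288 -> 133
]
RT 120: heading 133 -> 13
BK 13: (12.948,17.504) -> (0.281,14.579) [heading=13, move]
FD 8: (0.281,14.579) -> (8.076,16.379) [heading=13, move]
FD 4: (8.076,16.379) -> (11.974,17.279) [heading=13, move]
FD 13: (11.974,17.279) -> (24.641,20.203) [heading=13, move]
FD 8: (24.641,20.203) -> (32.436,22.003) [heading=13, move]
Final: pos=(32.436,22.003), heading=13, 3 segment(s) drawn
Segments drawn: 3

Answer: 3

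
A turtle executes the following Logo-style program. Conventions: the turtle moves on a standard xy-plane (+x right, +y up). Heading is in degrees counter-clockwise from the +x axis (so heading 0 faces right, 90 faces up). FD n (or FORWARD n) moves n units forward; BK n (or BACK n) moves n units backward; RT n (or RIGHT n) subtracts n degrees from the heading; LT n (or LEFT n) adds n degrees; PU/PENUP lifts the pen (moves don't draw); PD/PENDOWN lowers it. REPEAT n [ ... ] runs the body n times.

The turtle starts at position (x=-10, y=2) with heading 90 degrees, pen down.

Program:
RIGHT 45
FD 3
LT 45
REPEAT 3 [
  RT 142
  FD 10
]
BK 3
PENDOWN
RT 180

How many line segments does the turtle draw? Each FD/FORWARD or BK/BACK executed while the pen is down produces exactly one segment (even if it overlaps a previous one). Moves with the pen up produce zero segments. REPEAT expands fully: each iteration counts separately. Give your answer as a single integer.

Answer: 5

Derivation:
Executing turtle program step by step:
Start: pos=(-10,2), heading=90, pen down
RT 45: heading 90 -> 45
FD 3: (-10,2) -> (-7.879,4.121) [heading=45, draw]
LT 45: heading 45 -> 90
REPEAT 3 [
  -- iteration 1/3 --
  RT 142: heading 90 -> 308
  FD 10: (-7.879,4.121) -> (-1.722,-3.759) [heading=308, draw]
  -- iteration 2/3 --
  RT 142: heading 308 -> 166
  FD 10: (-1.722,-3.759) -> (-11.425,-1.34) [heading=166, draw]
  -- iteration 3/3 --
  RT 142: heading 166 -> 24
  FD 10: (-11.425,-1.34) -> (-2.29,2.728) [heading=24, draw]
]
BK 3: (-2.29,2.728) -> (-5.03,1.508) [heading=24, draw]
PD: pen down
RT 180: heading 24 -> 204
Final: pos=(-5.03,1.508), heading=204, 5 segment(s) drawn
Segments drawn: 5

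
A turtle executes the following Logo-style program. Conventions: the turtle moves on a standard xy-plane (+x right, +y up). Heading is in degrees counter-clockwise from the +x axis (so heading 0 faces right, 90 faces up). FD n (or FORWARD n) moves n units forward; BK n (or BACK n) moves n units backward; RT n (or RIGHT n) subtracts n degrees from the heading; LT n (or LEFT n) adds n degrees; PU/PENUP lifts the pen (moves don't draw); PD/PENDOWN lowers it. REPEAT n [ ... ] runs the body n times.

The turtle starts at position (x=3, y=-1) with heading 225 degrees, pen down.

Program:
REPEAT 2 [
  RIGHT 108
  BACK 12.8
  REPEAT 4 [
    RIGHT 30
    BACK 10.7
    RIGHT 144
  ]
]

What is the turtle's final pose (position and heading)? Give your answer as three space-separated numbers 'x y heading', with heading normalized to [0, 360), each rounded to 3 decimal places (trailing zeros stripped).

Executing turtle program step by step:
Start: pos=(3,-1), heading=225, pen down
REPEAT 2 [
  -- iteration 1/2 --
  RT 108: heading 225 -> 117
  BK 12.8: (3,-1) -> (8.811,-12.405) [heading=117, draw]
  REPEAT 4 [
    -- iteration 1/4 --
    RT 30: heading 117 -> 87
    BK 10.7: (8.811,-12.405) -> (8.251,-23.09) [heading=87, draw]
    RT 144: heading 87 -> 303
    -- iteration 2/4 --
    RT 30: heading 303 -> 273
    BK 10.7: (8.251,-23.09) -> (7.691,-12.405) [heading=273, draw]
    RT 144: heading 273 -> 129
    -- iteration 3/4 --
    RT 30: heading 129 -> 99
    BK 10.7: (7.691,-12.405) -> (9.365,-22.973) [heading=99, draw]
    RT 144: heading 99 -> 315
    -- iteration 4/4 --
    RT 30: heading 315 -> 285
    BK 10.7: (9.365,-22.973) -> (6.596,-12.638) [heading=285, draw]
    RT 144: heading 285 -> 141
  ]
  -- iteration 2/2 --
  RT 108: heading 141 -> 33
  BK 12.8: (6.596,-12.638) -> (-4.139,-19.609) [heading=33, draw]
  REPEAT 4 [
    -- iteration 1/4 --
    RT 30: heading 33 -> 3
    BK 10.7: (-4.139,-19.609) -> (-14.825,-20.169) [heading=3, draw]
    RT 144: heading 3 -> 219
    -- iteration 2/4 --
    RT 30: heading 219 -> 189
    BK 10.7: (-14.825,-20.169) -> (-4.256,-18.495) [heading=189, draw]
    RT 144: heading 189 -> 45
    -- iteration 3/4 --
    RT 30: heading 45 -> 15
    BK 10.7: (-4.256,-18.495) -> (-14.592,-21.265) [heading=15, draw]
    RT 144: heading 15 -> 231
    -- iteration 4/4 --
    RT 30: heading 231 -> 201
    BK 10.7: (-14.592,-21.265) -> (-4.603,-17.43) [heading=201, draw]
    RT 144: heading 201 -> 57
  ]
]
Final: pos=(-4.603,-17.43), heading=57, 10 segment(s) drawn

Answer: -4.603 -17.43 57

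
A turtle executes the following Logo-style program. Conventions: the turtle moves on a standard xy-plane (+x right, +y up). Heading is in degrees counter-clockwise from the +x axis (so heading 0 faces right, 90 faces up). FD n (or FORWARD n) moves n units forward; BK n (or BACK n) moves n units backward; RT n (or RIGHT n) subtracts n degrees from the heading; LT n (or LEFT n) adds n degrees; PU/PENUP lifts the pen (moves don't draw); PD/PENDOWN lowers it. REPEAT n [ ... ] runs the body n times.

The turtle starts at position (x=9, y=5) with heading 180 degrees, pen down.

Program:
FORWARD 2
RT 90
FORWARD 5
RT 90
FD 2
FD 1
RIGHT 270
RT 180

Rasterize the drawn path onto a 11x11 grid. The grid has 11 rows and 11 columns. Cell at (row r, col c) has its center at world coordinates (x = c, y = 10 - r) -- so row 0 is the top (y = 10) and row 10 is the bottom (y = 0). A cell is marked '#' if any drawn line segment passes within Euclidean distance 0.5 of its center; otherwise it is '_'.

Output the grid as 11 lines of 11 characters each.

Answer: _______####
_______#___
_______#___
_______#___
_______#___
_______###_
___________
___________
___________
___________
___________

Derivation:
Segment 0: (9,5) -> (7,5)
Segment 1: (7,5) -> (7,10)
Segment 2: (7,10) -> (9,10)
Segment 3: (9,10) -> (10,10)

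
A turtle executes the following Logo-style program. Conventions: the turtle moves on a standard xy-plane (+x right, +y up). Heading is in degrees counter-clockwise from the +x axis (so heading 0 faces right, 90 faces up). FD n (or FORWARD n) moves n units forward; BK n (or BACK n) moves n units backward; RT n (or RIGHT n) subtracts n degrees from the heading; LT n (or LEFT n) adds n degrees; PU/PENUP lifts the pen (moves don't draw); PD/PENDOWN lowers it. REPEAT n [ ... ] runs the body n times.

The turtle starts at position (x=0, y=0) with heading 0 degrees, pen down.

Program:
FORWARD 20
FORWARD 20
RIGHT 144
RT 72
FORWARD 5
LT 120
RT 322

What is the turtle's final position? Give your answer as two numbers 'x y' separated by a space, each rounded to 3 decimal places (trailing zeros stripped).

Answer: 35.955 2.939

Derivation:
Executing turtle program step by step:
Start: pos=(0,0), heading=0, pen down
FD 20: (0,0) -> (20,0) [heading=0, draw]
FD 20: (20,0) -> (40,0) [heading=0, draw]
RT 144: heading 0 -> 216
RT 72: heading 216 -> 144
FD 5: (40,0) -> (35.955,2.939) [heading=144, draw]
LT 120: heading 144 -> 264
RT 322: heading 264 -> 302
Final: pos=(35.955,2.939), heading=302, 3 segment(s) drawn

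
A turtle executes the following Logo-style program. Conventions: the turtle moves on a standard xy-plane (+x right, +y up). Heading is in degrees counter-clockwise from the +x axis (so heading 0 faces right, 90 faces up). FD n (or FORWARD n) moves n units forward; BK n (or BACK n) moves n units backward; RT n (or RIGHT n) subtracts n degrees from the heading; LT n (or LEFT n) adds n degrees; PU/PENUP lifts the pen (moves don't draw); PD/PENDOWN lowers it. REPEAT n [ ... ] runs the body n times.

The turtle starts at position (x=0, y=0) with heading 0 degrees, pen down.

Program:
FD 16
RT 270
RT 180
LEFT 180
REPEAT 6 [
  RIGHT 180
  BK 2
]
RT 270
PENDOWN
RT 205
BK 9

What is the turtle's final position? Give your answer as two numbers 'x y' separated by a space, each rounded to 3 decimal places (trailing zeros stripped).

Answer: 7.843 3.804

Derivation:
Executing turtle program step by step:
Start: pos=(0,0), heading=0, pen down
FD 16: (0,0) -> (16,0) [heading=0, draw]
RT 270: heading 0 -> 90
RT 180: heading 90 -> 270
LT 180: heading 270 -> 90
REPEAT 6 [
  -- iteration 1/6 --
  RT 180: heading 90 -> 270
  BK 2: (16,0) -> (16,2) [heading=270, draw]
  -- iteration 2/6 --
  RT 180: heading 270 -> 90
  BK 2: (16,2) -> (16,0) [heading=90, draw]
  -- iteration 3/6 --
  RT 180: heading 90 -> 270
  BK 2: (16,0) -> (16,2) [heading=270, draw]
  -- iteration 4/6 --
  RT 180: heading 270 -> 90
  BK 2: (16,2) -> (16,0) [heading=90, draw]
  -- iteration 5/6 --
  RT 180: heading 90 -> 270
  BK 2: (16,0) -> (16,2) [heading=270, draw]
  -- iteration 6/6 --
  RT 180: heading 270 -> 90
  BK 2: (16,2) -> (16,0) [heading=90, draw]
]
RT 270: heading 90 -> 180
PD: pen down
RT 205: heading 180 -> 335
BK 9: (16,0) -> (7.843,3.804) [heading=335, draw]
Final: pos=(7.843,3.804), heading=335, 8 segment(s) drawn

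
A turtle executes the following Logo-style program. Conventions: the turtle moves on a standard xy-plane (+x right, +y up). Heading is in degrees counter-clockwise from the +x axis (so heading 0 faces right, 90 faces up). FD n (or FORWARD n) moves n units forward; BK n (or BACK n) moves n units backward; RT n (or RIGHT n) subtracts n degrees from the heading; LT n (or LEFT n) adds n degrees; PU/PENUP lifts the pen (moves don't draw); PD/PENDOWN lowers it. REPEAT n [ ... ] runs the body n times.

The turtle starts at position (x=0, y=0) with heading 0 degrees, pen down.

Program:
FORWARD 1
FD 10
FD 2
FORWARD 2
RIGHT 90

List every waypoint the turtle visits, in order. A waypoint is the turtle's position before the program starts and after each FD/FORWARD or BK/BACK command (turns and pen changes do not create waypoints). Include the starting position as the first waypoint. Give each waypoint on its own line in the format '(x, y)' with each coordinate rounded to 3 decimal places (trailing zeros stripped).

Executing turtle program step by step:
Start: pos=(0,0), heading=0, pen down
FD 1: (0,0) -> (1,0) [heading=0, draw]
FD 10: (1,0) -> (11,0) [heading=0, draw]
FD 2: (11,0) -> (13,0) [heading=0, draw]
FD 2: (13,0) -> (15,0) [heading=0, draw]
RT 90: heading 0 -> 270
Final: pos=(15,0), heading=270, 4 segment(s) drawn
Waypoints (5 total):
(0, 0)
(1, 0)
(11, 0)
(13, 0)
(15, 0)

Answer: (0, 0)
(1, 0)
(11, 0)
(13, 0)
(15, 0)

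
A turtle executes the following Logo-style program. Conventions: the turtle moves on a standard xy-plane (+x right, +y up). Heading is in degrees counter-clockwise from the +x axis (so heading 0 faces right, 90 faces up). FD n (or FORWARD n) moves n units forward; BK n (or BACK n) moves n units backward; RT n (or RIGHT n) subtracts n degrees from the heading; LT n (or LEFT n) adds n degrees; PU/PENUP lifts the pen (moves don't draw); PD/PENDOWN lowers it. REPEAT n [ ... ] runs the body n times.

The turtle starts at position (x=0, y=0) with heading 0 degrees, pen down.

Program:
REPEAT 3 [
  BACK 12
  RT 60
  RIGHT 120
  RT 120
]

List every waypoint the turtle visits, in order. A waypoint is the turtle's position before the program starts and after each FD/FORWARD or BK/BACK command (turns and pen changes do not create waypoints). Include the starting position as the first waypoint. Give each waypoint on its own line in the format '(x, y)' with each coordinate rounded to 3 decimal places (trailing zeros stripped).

Executing turtle program step by step:
Start: pos=(0,0), heading=0, pen down
REPEAT 3 [
  -- iteration 1/3 --
  BK 12: (0,0) -> (-12,0) [heading=0, draw]
  RT 60: heading 0 -> 300
  RT 120: heading 300 -> 180
  RT 120: heading 180 -> 60
  -- iteration 2/3 --
  BK 12: (-12,0) -> (-18,-10.392) [heading=60, draw]
  RT 60: heading 60 -> 0
  RT 120: heading 0 -> 240
  RT 120: heading 240 -> 120
  -- iteration 3/3 --
  BK 12: (-18,-10.392) -> (-12,-20.785) [heading=120, draw]
  RT 60: heading 120 -> 60
  RT 120: heading 60 -> 300
  RT 120: heading 300 -> 180
]
Final: pos=(-12,-20.785), heading=180, 3 segment(s) drawn
Waypoints (4 total):
(0, 0)
(-12, 0)
(-18, -10.392)
(-12, -20.785)

Answer: (0, 0)
(-12, 0)
(-18, -10.392)
(-12, -20.785)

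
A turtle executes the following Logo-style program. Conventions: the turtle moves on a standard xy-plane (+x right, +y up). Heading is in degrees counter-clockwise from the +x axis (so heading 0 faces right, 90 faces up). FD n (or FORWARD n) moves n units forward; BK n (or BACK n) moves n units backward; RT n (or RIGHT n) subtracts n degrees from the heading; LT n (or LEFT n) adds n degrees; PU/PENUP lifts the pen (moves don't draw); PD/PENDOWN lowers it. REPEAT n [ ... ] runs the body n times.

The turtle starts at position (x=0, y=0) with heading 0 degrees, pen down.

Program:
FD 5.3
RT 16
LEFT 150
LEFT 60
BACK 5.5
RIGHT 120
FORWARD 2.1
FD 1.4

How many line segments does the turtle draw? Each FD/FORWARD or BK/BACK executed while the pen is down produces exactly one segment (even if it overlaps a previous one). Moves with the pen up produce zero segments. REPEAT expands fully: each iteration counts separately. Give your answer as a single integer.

Executing turtle program step by step:
Start: pos=(0,0), heading=0, pen down
FD 5.3: (0,0) -> (5.3,0) [heading=0, draw]
RT 16: heading 0 -> 344
LT 150: heading 344 -> 134
LT 60: heading 134 -> 194
BK 5.5: (5.3,0) -> (10.637,1.331) [heading=194, draw]
RT 120: heading 194 -> 74
FD 2.1: (10.637,1.331) -> (11.215,3.349) [heading=74, draw]
FD 1.4: (11.215,3.349) -> (11.601,4.695) [heading=74, draw]
Final: pos=(11.601,4.695), heading=74, 4 segment(s) drawn
Segments drawn: 4

Answer: 4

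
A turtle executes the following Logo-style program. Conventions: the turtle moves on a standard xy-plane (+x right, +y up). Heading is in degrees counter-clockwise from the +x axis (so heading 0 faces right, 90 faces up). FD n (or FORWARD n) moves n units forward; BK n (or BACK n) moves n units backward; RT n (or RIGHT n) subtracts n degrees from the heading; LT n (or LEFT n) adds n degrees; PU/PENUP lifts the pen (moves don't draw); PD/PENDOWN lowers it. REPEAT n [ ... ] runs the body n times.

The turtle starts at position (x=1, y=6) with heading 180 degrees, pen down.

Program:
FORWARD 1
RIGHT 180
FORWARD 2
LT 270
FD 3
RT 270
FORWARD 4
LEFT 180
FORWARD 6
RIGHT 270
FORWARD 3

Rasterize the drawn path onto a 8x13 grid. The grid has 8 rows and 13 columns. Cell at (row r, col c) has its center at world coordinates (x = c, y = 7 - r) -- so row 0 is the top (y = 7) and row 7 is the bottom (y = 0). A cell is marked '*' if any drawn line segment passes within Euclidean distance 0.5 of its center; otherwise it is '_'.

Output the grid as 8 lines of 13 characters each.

Segment 0: (1,6) -> (0,6)
Segment 1: (0,6) -> (2,6)
Segment 2: (2,6) -> (2,3)
Segment 3: (2,3) -> (6,3)
Segment 4: (6,3) -> (0,3)
Segment 5: (0,3) -> (0,0)

Answer: _____________
***__________
__*__________
__*__________
*******______
*____________
*____________
*____________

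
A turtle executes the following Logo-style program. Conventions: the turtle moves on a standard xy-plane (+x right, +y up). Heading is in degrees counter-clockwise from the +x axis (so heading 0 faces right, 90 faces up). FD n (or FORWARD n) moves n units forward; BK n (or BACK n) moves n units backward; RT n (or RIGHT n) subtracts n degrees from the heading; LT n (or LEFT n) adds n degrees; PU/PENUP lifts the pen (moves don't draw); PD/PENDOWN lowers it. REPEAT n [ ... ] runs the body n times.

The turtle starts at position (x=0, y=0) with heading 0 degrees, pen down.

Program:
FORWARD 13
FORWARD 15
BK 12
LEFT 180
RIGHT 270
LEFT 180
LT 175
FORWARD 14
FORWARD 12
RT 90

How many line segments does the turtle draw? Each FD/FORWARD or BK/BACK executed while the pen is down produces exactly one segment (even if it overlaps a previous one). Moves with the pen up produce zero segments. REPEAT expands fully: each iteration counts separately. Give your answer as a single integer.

Executing turtle program step by step:
Start: pos=(0,0), heading=0, pen down
FD 13: (0,0) -> (13,0) [heading=0, draw]
FD 15: (13,0) -> (28,0) [heading=0, draw]
BK 12: (28,0) -> (16,0) [heading=0, draw]
LT 180: heading 0 -> 180
RT 270: heading 180 -> 270
LT 180: heading 270 -> 90
LT 175: heading 90 -> 265
FD 14: (16,0) -> (14.78,-13.947) [heading=265, draw]
FD 12: (14.78,-13.947) -> (13.734,-25.901) [heading=265, draw]
RT 90: heading 265 -> 175
Final: pos=(13.734,-25.901), heading=175, 5 segment(s) drawn
Segments drawn: 5

Answer: 5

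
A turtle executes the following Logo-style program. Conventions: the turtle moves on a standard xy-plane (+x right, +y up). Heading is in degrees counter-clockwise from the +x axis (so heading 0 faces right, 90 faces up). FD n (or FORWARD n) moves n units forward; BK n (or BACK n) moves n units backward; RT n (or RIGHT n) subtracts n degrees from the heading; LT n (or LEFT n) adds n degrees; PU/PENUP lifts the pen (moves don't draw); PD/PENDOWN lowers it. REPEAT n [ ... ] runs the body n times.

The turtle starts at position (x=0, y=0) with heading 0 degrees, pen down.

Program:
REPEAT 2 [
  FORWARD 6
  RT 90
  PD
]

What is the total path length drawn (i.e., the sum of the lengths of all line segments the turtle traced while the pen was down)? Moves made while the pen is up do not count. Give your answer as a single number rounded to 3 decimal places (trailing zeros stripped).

Answer: 12

Derivation:
Executing turtle program step by step:
Start: pos=(0,0), heading=0, pen down
REPEAT 2 [
  -- iteration 1/2 --
  FD 6: (0,0) -> (6,0) [heading=0, draw]
  RT 90: heading 0 -> 270
  PD: pen down
  -- iteration 2/2 --
  FD 6: (6,0) -> (6,-6) [heading=270, draw]
  RT 90: heading 270 -> 180
  PD: pen down
]
Final: pos=(6,-6), heading=180, 2 segment(s) drawn

Segment lengths:
  seg 1: (0,0) -> (6,0), length = 6
  seg 2: (6,0) -> (6,-6), length = 6
Total = 12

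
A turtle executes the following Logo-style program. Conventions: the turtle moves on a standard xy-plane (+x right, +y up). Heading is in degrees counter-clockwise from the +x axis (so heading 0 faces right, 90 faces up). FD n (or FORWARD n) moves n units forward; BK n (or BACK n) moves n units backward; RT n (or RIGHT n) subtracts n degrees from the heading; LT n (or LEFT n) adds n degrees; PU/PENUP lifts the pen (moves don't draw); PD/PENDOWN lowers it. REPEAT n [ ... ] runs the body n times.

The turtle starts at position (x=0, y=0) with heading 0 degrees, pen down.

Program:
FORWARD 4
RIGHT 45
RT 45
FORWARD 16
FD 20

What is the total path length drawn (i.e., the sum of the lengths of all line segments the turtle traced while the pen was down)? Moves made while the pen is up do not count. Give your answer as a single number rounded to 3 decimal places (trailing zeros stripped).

Answer: 40

Derivation:
Executing turtle program step by step:
Start: pos=(0,0), heading=0, pen down
FD 4: (0,0) -> (4,0) [heading=0, draw]
RT 45: heading 0 -> 315
RT 45: heading 315 -> 270
FD 16: (4,0) -> (4,-16) [heading=270, draw]
FD 20: (4,-16) -> (4,-36) [heading=270, draw]
Final: pos=(4,-36), heading=270, 3 segment(s) drawn

Segment lengths:
  seg 1: (0,0) -> (4,0), length = 4
  seg 2: (4,0) -> (4,-16), length = 16
  seg 3: (4,-16) -> (4,-36), length = 20
Total = 40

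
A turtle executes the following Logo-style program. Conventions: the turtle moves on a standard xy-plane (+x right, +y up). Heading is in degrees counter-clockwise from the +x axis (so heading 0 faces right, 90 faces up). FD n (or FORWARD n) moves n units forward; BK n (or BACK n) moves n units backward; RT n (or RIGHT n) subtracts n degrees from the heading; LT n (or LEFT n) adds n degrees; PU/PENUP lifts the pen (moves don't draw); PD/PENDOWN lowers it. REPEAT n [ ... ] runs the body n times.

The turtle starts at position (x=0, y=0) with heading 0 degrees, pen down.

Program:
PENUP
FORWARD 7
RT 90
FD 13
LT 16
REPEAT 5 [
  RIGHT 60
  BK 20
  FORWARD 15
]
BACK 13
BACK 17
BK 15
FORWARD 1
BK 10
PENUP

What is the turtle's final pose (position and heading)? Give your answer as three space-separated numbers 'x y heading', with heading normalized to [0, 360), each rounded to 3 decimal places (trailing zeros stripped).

Answer: -44.018 -4.743 346

Derivation:
Executing turtle program step by step:
Start: pos=(0,0), heading=0, pen down
PU: pen up
FD 7: (0,0) -> (7,0) [heading=0, move]
RT 90: heading 0 -> 270
FD 13: (7,0) -> (7,-13) [heading=270, move]
LT 16: heading 270 -> 286
REPEAT 5 [
  -- iteration 1/5 --
  RT 60: heading 286 -> 226
  BK 20: (7,-13) -> (20.893,1.387) [heading=226, move]
  FD 15: (20.893,1.387) -> (10.473,-9.403) [heading=226, move]
  -- iteration 2/5 --
  RT 60: heading 226 -> 166
  BK 20: (10.473,-9.403) -> (29.879,-14.242) [heading=166, move]
  FD 15: (29.879,-14.242) -> (15.325,-10.613) [heading=166, move]
  -- iteration 3/5 --
  RT 60: heading 166 -> 106
  BK 20: (15.325,-10.613) -> (20.838,-29.838) [heading=106, move]
  FD 15: (20.838,-29.838) -> (16.703,-15.419) [heading=106, move]
  -- iteration 4/5 --
  RT 60: heading 106 -> 46
  BK 20: (16.703,-15.419) -> (2.81,-29.806) [heading=46, move]
  FD 15: (2.81,-29.806) -> (13.23,-19.016) [heading=46, move]
  -- iteration 5/5 --
  RT 60: heading 46 -> 346
  BK 20: (13.23,-19.016) -> (-6.176,-14.177) [heading=346, move]
  FD 15: (-6.176,-14.177) -> (8.378,-17.806) [heading=346, move]
]
BK 13: (8.378,-17.806) -> (-4.236,-14.661) [heading=346, move]
BK 17: (-4.236,-14.661) -> (-20.731,-10.549) [heading=346, move]
BK 15: (-20.731,-10.549) -> (-35.285,-6.92) [heading=346, move]
FD 1: (-35.285,-6.92) -> (-34.315,-7.162) [heading=346, move]
BK 10: (-34.315,-7.162) -> (-44.018,-4.743) [heading=346, move]
PU: pen up
Final: pos=(-44.018,-4.743), heading=346, 0 segment(s) drawn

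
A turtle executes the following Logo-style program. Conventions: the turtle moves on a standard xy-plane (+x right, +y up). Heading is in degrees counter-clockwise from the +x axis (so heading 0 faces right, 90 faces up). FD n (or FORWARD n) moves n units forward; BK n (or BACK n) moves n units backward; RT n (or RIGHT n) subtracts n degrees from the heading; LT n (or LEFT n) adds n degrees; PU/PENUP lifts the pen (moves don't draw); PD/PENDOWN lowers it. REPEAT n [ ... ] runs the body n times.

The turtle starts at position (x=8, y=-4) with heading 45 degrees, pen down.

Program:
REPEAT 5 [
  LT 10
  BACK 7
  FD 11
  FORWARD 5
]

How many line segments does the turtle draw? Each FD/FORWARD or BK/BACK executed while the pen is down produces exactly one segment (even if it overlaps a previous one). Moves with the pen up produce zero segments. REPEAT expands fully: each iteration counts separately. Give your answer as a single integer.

Answer: 15

Derivation:
Executing turtle program step by step:
Start: pos=(8,-4), heading=45, pen down
REPEAT 5 [
  -- iteration 1/5 --
  LT 10: heading 45 -> 55
  BK 7: (8,-4) -> (3.985,-9.734) [heading=55, draw]
  FD 11: (3.985,-9.734) -> (10.294,-0.723) [heading=55, draw]
  FD 5: (10.294,-0.723) -> (13.162,3.372) [heading=55, draw]
  -- iteration 2/5 --
  LT 10: heading 55 -> 65
  BK 7: (13.162,3.372) -> (10.204,-2.972) [heading=65, draw]
  FD 11: (10.204,-2.972) -> (14.853,6.998) [heading=65, draw]
  FD 5: (14.853,6.998) -> (16.966,11.529) [heading=65, draw]
  -- iteration 3/5 --
  LT 10: heading 65 -> 75
  BK 7: (16.966,11.529) -> (15.154,4.768) [heading=75, draw]
  FD 11: (15.154,4.768) -> (18.001,15.393) [heading=75, draw]
  FD 5: (18.001,15.393) -> (19.295,20.222) [heading=75, draw]
  -- iteration 4/5 --
  LT 10: heading 75 -> 85
  BK 7: (19.295,20.222) -> (18.685,13.249) [heading=85, draw]
  FD 11: (18.685,13.249) -> (19.644,24.207) [heading=85, draw]
  FD 5: (19.644,24.207) -> (20.08,29.188) [heading=85, draw]
  -- iteration 5/5 --
  LT 10: heading 85 -> 95
  BK 7: (20.08,29.188) -> (20.69,22.215) [heading=95, draw]
  FD 11: (20.69,22.215) -> (19.731,33.173) [heading=95, draw]
  FD 5: (19.731,33.173) -> (19.295,38.154) [heading=95, draw]
]
Final: pos=(19.295,38.154), heading=95, 15 segment(s) drawn
Segments drawn: 15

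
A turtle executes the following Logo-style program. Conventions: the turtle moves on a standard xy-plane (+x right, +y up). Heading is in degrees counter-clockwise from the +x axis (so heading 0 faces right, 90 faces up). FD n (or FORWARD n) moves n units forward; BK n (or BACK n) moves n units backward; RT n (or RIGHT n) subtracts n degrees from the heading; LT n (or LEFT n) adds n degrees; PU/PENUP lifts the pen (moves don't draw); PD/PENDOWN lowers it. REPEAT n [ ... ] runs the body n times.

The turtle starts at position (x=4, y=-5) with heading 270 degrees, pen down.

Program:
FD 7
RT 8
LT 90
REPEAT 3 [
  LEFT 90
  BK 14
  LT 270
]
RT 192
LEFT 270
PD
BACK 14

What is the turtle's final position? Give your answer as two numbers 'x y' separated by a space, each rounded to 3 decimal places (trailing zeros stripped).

Answer: -6.634 -66.747

Derivation:
Executing turtle program step by step:
Start: pos=(4,-5), heading=270, pen down
FD 7: (4,-5) -> (4,-12) [heading=270, draw]
RT 8: heading 270 -> 262
LT 90: heading 262 -> 352
REPEAT 3 [
  -- iteration 1/3 --
  LT 90: heading 352 -> 82
  BK 14: (4,-12) -> (2.052,-25.864) [heading=82, draw]
  LT 270: heading 82 -> 352
  -- iteration 2/3 --
  LT 90: heading 352 -> 82
  BK 14: (2.052,-25.864) -> (0.103,-39.728) [heading=82, draw]
  LT 270: heading 82 -> 352
  -- iteration 3/3 --
  LT 90: heading 352 -> 82
  BK 14: (0.103,-39.728) -> (-1.845,-53.591) [heading=82, draw]
  LT 270: heading 82 -> 352
]
RT 192: heading 352 -> 160
LT 270: heading 160 -> 70
PD: pen down
BK 14: (-1.845,-53.591) -> (-6.634,-66.747) [heading=70, draw]
Final: pos=(-6.634,-66.747), heading=70, 5 segment(s) drawn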